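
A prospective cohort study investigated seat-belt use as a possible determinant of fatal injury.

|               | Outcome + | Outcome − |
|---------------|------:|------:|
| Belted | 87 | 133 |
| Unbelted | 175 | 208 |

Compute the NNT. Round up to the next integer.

Risk in treated group = 87/220 = 0.39545; risk in control = 175/383 = 0.45692.
Absolute risk reduction = 0.45692 − 0.39545 = 0.06146
NNT = 1 / ARR = 1 / 0.06146 = 16.270 → round up → 17

17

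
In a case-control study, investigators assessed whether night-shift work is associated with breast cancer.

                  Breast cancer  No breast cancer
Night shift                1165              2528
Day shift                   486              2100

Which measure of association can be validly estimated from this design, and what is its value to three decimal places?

1.991

Cells: a = 1165, b = 2528, c = 486, d = 2100.
This is a case-control study: participants were sampled on outcome status, so risks in the source population cannot be estimated directly — relative risk is not valid here. The odds ratio is the appropriate measure.
OR = (a·d)/(b·c) = (1165 × 2100) / (2528 × 486) = 2446500 / 1228608 = 1.99128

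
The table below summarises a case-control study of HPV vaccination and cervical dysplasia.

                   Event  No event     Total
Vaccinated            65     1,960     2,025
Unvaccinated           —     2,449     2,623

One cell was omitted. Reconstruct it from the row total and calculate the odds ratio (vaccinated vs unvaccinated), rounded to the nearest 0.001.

0.467

The missing cell is in the unexposed row: 2623 − 2449 = 174.
So a = 65, b = 1960, c = 174, d = 2449.
OR = (a·d)/(b·c) = (65 × 2449) / (1960 × 174) = 159185 / 341040 = 0.46676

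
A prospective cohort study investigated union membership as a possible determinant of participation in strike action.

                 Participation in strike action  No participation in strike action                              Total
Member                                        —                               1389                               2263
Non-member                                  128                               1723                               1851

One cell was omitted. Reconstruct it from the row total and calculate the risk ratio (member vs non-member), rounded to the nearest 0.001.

5.585

The missing cell is in the exposed row: 2263 − 1389 = 874.
So a = 874, b = 1389, c = 128, d = 1723.
RR = [a/(a+b)] / [c/(c+d)] = (874/2263) / (128/1851) = 0.38621/0.06915 = 5.58500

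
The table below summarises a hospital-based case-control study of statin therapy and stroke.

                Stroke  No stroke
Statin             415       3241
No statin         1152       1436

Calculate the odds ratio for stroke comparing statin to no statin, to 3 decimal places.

0.160

Cells: a = 415, b = 3241, c = 1152, d = 1436.
OR = (a·d)/(b·c) = (415 × 1436) / (3241 × 1152) = 595940 / 3733632 = 0.15961
Exposure is associated with lower odds of stroke (OR = 0.16 < 1).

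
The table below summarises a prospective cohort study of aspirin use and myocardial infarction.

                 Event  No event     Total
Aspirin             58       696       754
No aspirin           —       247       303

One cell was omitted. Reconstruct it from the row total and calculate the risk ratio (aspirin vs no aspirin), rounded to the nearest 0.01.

0.42

The missing cell is in the unexposed row: 303 − 247 = 56.
So a = 58, b = 696, c = 56, d = 247.
RR = [a/(a+b)] / [c/(c+d)] = (58/754) / (56/303) = 0.07692/0.18482 = 0.41621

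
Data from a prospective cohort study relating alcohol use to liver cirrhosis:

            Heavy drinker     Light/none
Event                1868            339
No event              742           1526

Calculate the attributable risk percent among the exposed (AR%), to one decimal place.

74.6

Reading the table with exposure as columns: a = 1868 (Heavy drinker, case), b = 742 (Heavy drinker, non-case), c = 339 (Light/none, case), d = 1526.
Risk in exposed = 1868/2610 = 0.71571; risk in unexposed = 339/1865 = 0.18177.
RR = 0.71571/0.18177 = 3.93745
AR% = (RR − 1)/RR × 100 = (3.93745 − 1)/3.93745 × 100 = 74.6029%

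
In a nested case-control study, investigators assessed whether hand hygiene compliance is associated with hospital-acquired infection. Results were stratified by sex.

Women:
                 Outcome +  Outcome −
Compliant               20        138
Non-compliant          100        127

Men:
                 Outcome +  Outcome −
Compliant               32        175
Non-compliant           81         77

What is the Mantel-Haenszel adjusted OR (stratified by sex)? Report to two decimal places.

OR_MH = Σ(aᵢdᵢ/nᵢ) / Σ(bᵢcᵢ/nᵢ), where nᵢ is the stratum total.
Stratum 1 (Women): n = 385; a·d/n = 20·127/385 = 6.5974; b·c/n = 138·100/385 = 35.8442
Stratum 2 (Men): n = 365; a·d/n = 32·77/365 = 6.7507; b·c/n = 175·81/365 = 38.8356
OR_MH = (6.5974 + 6.7507) / (35.8442 + 38.8356) = 13.3481 / 74.6798 = 0.17874

0.18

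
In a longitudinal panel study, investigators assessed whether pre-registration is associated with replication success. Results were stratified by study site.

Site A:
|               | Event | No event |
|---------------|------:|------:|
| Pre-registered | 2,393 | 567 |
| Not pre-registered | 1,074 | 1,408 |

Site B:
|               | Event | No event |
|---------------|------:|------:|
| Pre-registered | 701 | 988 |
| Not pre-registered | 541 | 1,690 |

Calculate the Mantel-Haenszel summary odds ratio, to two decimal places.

3.71

OR_MH = Σ(aᵢdᵢ/nᵢ) / Σ(bᵢcᵢ/nᵢ), where nᵢ is the stratum total.
Stratum 1 (Site A): n = 5442; a·d/n = 2393·1408/5442 = 619.1371; b·c/n = 567·1074/5442 = 111.8997
Stratum 2 (Site B): n = 3920; a·d/n = 701·1690/3920 = 302.2168; b·c/n = 988·541/3920 = 136.3541
OR_MH = (619.1371 + 302.2168) / (111.8997 + 136.3541) = 921.3539 / 248.2538 = 3.71134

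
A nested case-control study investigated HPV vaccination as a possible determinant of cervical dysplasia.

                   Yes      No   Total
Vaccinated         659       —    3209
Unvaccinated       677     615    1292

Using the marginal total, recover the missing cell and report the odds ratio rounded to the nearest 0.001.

0.235

The missing cell is in the exposed row: 3209 − 659 = 2550.
So a = 659, b = 2550, c = 677, d = 615.
OR = (a·d)/(b·c) = (659 × 615) / (2550 × 677) = 405285 / 1726350 = 0.23476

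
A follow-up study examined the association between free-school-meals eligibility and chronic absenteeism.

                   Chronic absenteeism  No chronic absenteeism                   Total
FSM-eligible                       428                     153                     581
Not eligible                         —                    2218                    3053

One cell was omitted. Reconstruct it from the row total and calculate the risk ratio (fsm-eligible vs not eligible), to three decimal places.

2.693

The missing cell is in the unexposed row: 3053 − 2218 = 835.
So a = 428, b = 153, c = 835, d = 2218.
RR = [a/(a+b)] / [c/(c+d)] = (428/581) / (835/3053) = 0.73666/0.27350 = 2.69344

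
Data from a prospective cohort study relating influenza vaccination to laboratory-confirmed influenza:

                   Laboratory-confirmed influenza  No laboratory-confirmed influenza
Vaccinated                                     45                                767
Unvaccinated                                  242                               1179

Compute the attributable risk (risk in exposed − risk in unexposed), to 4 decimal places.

Cells: a = 45, b = 767, c = 242, d = 1179.
Risk in exposed = 45/812 = 0.055419; risk in unexposed = 242/1421 = 0.170303.
Risk difference = 0.055419 − 0.170303 = -0.114884

-0.1149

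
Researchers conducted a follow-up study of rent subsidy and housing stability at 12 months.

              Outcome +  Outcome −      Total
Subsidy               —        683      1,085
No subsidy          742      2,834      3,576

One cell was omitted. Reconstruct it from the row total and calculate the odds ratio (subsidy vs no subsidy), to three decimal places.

The missing cell is in the exposed row: 1085 − 683 = 402.
So a = 402, b = 683, c = 742, d = 2834.
OR = (a·d)/(b·c) = (402 × 2834) / (683 × 742) = 1139268 / 506786 = 2.24803

2.248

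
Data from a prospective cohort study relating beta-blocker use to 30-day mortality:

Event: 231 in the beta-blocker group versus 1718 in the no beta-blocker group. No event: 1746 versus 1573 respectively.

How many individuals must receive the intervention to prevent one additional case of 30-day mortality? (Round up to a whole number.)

3

Risk in treated group = 231/1977 = 0.11684; risk in control = 1718/3291 = 0.52203.
Absolute risk reduction = 0.52203 − 0.11684 = 0.40519
NNT = 1 / ARR = 1 / 0.40519 = 2.468 → round up → 3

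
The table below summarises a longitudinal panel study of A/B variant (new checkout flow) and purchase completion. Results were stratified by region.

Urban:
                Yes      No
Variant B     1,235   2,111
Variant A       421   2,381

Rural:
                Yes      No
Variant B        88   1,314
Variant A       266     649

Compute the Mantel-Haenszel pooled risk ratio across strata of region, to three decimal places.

1.532

RR_MH = Σ(aᵢ·n₀ᵢ/nᵢ) / Σ(cᵢ·n₁ᵢ/nᵢ), with n₁ᵢ = aᵢ+bᵢ (exposed), n₀ᵢ = cᵢ+dᵢ (unexposed), nᵢ = n₁ᵢ+n₀ᵢ.
Stratum 1 (Urban): n₁ = 3346, n₀ = 2802, n = 6148; a·n₀/n = 1235·2802/6148 = 562.8611; c·n₁/n = 421·3346/6148 = 229.1259
Stratum 2 (Rural): n₁ = 1402, n₀ = 915, n = 2317; a·n₀/n = 88·915/2317 = 34.7518; c·n₁/n = 266·1402/2317 = 160.9547
RR_MH = (562.8611 + 34.7518) / (229.1259 + 160.9547) = 597.6129 / 390.0806 = 1.53202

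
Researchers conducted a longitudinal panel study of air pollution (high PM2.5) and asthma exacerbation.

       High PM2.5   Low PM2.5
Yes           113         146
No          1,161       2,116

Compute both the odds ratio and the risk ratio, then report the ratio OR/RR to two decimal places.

1.03

Reading the table with exposure as columns: a = 113 (High PM2.5, case), b = 1161 (High PM2.5, non-case), c = 146 (Low PM2.5, case), d = 2116.
OR = (113·2116)/(1161·146) = 239108/169506 = 1.41062
Risk in exposed = 113/1274 = 0.08870; risk in unexposed = 146/2262 = 0.06454; RR = 1.37420
OR/RR = 1.41062 / 1.37420 = 1.02650
The outcome is rare in both groups, so OR ≈ RR (ratio near 1).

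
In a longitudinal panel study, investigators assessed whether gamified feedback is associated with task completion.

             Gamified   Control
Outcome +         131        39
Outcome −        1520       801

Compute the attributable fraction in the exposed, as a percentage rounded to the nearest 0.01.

Reading the table with exposure as columns: a = 131 (Gamified, case), b = 1520 (Gamified, non-case), c = 39 (Control, case), d = 801.
Risk in exposed = 131/1651 = 0.07935; risk in unexposed = 39/840 = 0.04643.
RR = 0.07935/0.04643 = 1.70899
AR% = (RR − 1)/RR × 100 = (1.70899 − 1)/1.70899 × 100 = 41.4858%

41.49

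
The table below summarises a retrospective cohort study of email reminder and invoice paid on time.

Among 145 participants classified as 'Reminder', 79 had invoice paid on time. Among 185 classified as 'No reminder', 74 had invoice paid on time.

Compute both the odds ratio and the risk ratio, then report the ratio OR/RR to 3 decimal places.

1.318

From the description: a = 79, b = 66, c = 74, d = 111.
OR = (79·111)/(66·74) = 8769/4884 = 1.79545
Risk in exposed = 79/145 = 0.54483; risk in unexposed = 74/185 = 0.40000; RR = 1.36207
OR/RR = 1.79545 / 1.36207 = 1.31818
The outcome is not rare, so the OR lies further from 1 than the RR.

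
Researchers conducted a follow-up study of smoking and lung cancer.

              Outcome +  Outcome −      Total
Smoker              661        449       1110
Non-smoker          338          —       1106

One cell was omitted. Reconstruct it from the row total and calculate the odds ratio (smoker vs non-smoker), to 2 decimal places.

The missing cell is in the unexposed row: 1106 − 338 = 768.
So a = 661, b = 449, c = 338, d = 768.
OR = (a·d)/(b·c) = (661 × 768) / (449 × 338) = 507648 / 151762 = 3.34503

3.35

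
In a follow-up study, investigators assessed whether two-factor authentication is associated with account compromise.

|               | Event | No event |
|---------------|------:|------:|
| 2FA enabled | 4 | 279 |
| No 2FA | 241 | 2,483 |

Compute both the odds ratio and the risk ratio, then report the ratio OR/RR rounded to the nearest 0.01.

Cells: a = 4, b = 279, c = 241, d = 2483.
OR = (4·2483)/(279·241) = 9932/67239 = 0.14771
Risk in exposed = 4/283 = 0.01413; risk in unexposed = 241/2724 = 0.08847; RR = 0.15976
OR/RR = 0.14771 / 0.15976 = 0.92460
The outcome is rare in both groups, so OR ≈ RR (ratio near 1).

0.92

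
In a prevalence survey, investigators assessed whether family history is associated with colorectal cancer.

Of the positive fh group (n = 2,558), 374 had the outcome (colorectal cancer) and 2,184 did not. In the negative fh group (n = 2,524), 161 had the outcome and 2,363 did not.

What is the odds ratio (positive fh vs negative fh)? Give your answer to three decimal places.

2.513

From the description: a = 374, b = 2184, c = 161, d = 2363.
OR = (a·d)/(b·c) = (374 × 2363) / (2184 × 161) = 883762 / 351624 = 2.51337
The odds of colorectal cancer are about 2.51 times as high in the positive fh group.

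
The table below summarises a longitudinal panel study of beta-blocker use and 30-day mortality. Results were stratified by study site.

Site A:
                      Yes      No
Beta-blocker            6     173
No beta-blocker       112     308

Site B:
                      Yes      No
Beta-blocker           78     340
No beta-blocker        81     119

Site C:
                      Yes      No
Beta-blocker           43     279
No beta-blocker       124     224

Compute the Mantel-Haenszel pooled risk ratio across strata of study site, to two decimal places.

RR_MH = Σ(aᵢ·n₀ᵢ/nᵢ) / Σ(cᵢ·n₁ᵢ/nᵢ), with n₁ᵢ = aᵢ+bᵢ (exposed), n₀ᵢ = cᵢ+dᵢ (unexposed), nᵢ = n₁ᵢ+n₀ᵢ.
Stratum 1 (Site A): n₁ = 179, n₀ = 420, n = 599; a·n₀/n = 6·420/599 = 4.2070; c·n₁/n = 112·179/599 = 33.4691
Stratum 2 (Site B): n₁ = 418, n₀ = 200, n = 618; a·n₀/n = 78·200/618 = 25.2427; c·n₁/n = 81·418/618 = 54.7864
Stratum 3 (Site C): n₁ = 322, n₀ = 348, n = 670; a·n₀/n = 43·348/670 = 22.3343; c·n₁/n = 124·322/670 = 59.5940
RR_MH = (4.2070 + 25.2427 + 22.3343) / (33.4691 + 54.7864 + 59.5940) = 51.7841 / 147.8496 = 0.35025

0.35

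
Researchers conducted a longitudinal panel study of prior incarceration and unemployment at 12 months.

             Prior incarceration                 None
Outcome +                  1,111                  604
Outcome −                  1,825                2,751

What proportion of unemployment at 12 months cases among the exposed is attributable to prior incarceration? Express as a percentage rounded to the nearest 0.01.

52.42

Reading the table with exposure as columns: a = 1111 (Prior incarceration, case), b = 1825 (Prior incarceration, non-case), c = 604 (None, case), d = 2751.
Risk in exposed = 1111/2936 = 0.37841; risk in unexposed = 604/3355 = 0.18003.
RR = 0.37841/0.18003 = 2.10191
AR% = (RR − 1)/RR × 100 = (2.10191 − 1)/2.10191 × 100 = 52.4242%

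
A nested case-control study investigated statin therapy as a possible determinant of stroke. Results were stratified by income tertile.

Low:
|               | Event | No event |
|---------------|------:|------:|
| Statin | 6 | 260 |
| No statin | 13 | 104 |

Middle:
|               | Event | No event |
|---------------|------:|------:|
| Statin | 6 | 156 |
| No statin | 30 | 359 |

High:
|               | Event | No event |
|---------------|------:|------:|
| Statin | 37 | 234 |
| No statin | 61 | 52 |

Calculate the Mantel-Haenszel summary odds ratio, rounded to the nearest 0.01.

0.19

OR_MH = Σ(aᵢdᵢ/nᵢ) / Σ(bᵢcᵢ/nᵢ), where nᵢ is the stratum total.
Stratum 1 (Low): n = 383; a·d/n = 6·104/383 = 1.6292; b·c/n = 260·13/383 = 8.8251
Stratum 2 (Middle): n = 551; a·d/n = 6·359/551 = 3.9093; b·c/n = 156·30/551 = 8.4936
Stratum 3 (High): n = 384; a·d/n = 37·52/384 = 5.0104; b·c/n = 234·61/384 = 37.1719
OR_MH = (1.6292 + 3.9093 + 5.0104) / (8.8251 + 8.4936 + 37.1719) = 10.5489 / 54.4906 = 0.19359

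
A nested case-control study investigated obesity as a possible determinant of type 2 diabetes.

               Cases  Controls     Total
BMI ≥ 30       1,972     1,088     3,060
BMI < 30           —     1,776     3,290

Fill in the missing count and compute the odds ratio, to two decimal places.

2.13

The missing cell is in the unexposed row: 3290 − 1776 = 1514.
So a = 1972, b = 1088, c = 1514, d = 1776.
OR = (a·d)/(b·c) = (1972 × 1776) / (1088 × 1514) = 3502272 / 1647232 = 2.12616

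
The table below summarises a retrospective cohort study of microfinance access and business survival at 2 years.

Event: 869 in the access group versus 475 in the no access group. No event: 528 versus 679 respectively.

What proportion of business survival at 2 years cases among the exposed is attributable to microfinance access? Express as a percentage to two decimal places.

From the description: a = 869, b = 528, c = 475, d = 679.
Risk in exposed = 869/1397 = 0.62205; risk in unexposed = 475/1154 = 0.41161.
RR = 0.62205/0.41161 = 1.51125
AR% = (RR − 1)/RR × 100 = (1.51125 − 1)/1.51125 × 100 = 33.8295%

33.83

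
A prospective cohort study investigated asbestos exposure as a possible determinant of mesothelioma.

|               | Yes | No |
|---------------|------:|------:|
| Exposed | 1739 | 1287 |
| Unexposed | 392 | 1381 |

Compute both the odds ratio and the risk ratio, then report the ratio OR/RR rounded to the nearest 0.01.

1.83

Cells: a = 1739, b = 1287, c = 392, d = 1381.
OR = (1739·1381)/(1287·392) = 2401559/504504 = 4.76024
Risk in exposed = 1739/3026 = 0.57469; risk in unexposed = 392/1773 = 0.22109; RR = 2.59928
OR/RR = 4.76024 / 2.59928 = 1.83137
The outcome is not rare, so the OR lies further from 1 than the RR.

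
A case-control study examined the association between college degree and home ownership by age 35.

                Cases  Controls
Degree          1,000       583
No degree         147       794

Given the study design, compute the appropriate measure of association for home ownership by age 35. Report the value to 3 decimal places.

Cells: a = 1000, b = 583, c = 147, d = 794.
This is a case-control study: participants were sampled on outcome status, so risks in the source population cannot be estimated directly — relative risk is not valid here. The odds ratio is the appropriate measure.
OR = (a·d)/(b·c) = (1000 × 794) / (583 × 147) = 794000 / 85701 = 9.26477

9.265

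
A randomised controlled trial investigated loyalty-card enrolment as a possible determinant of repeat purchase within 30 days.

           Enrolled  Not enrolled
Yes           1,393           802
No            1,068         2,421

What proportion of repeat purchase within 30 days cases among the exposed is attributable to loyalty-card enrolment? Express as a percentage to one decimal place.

56.0

Reading the table with exposure as columns: a = 1393 (Enrolled, case), b = 1068 (Enrolled, non-case), c = 802 (Not enrolled, case), d = 2421.
Risk in exposed = 1393/2461 = 0.56603; risk in unexposed = 802/3223 = 0.24884.
RR = 0.56603/0.24884 = 2.27471
AR% = (RR − 1)/RR × 100 = (2.27471 − 1)/2.27471 × 100 = 56.0383%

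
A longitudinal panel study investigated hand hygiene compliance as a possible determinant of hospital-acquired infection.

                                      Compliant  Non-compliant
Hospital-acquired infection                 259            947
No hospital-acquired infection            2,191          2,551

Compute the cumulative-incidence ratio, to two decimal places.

0.39

Reading the table with exposure as columns: a = 259 (Compliant, case), b = 2191 (Compliant, non-case), c = 947 (Non-compliant, case), d = 2551.
Risk in exposed = 259/2450 = 0.10571; risk in unexposed = 947/3498 = 0.27073.
RR = 0.10571 / 0.27073 = 0.39048
The risk is 61% lower among the exposed than among the unexposed.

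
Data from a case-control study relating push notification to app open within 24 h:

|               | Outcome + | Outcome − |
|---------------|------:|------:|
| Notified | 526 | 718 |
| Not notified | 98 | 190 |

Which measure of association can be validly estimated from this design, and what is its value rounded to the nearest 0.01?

1.42

Cells: a = 526, b = 718, c = 98, d = 190.
This is a case-control study: participants were sampled on outcome status, so risks in the source population cannot be estimated directly — relative risk is not valid here. The odds ratio is the appropriate measure.
OR = (a·d)/(b·c) = (526 × 190) / (718 × 98) = 99940 / 70364 = 1.42033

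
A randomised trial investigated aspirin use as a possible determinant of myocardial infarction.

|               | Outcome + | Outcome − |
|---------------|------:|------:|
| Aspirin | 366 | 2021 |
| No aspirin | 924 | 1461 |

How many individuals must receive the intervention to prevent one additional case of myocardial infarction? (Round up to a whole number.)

Risk in treated group = 366/2387 = 0.15333; risk in control = 924/2385 = 0.38742.
Absolute risk reduction = 0.38742 − 0.15333 = 0.23409
NNT = 1 / ARR = 1 / 0.23409 = 4.272 → round up → 5

5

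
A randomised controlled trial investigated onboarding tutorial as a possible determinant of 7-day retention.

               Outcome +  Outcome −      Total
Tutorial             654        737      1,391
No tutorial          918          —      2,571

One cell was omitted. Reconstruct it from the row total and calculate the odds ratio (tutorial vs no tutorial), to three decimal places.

1.598

The missing cell is in the unexposed row: 2571 − 918 = 1653.
So a = 654, b = 737, c = 918, d = 1653.
OR = (a·d)/(b·c) = (654 × 1653) / (737 × 918) = 1081062 / 676566 = 1.59787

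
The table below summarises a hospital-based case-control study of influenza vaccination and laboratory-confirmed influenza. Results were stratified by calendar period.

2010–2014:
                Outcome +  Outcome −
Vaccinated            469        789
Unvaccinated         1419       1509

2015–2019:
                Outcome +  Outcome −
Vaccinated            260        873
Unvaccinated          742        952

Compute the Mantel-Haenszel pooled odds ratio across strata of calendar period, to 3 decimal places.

0.517

OR_MH = Σ(aᵢdᵢ/nᵢ) / Σ(bᵢcᵢ/nᵢ), where nᵢ is the stratum total.
Stratum 1 (2010–2014): n = 4186; a·d/n = 469·1509/4186 = 169.0686; b·c/n = 789·1419/4186 = 267.4608
Stratum 2 (2015–2019): n = 2827; a·d/n = 260·952/2827 = 87.5557; b·c/n = 873·742/2827 = 229.1355
OR_MH = (169.0686 + 87.5557) / (267.4608 + 229.1355) = 256.6243 / 496.5963 = 0.51677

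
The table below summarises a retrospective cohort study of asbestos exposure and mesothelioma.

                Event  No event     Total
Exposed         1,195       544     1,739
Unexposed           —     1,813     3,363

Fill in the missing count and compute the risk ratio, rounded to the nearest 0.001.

The missing cell is in the unexposed row: 3363 − 1813 = 1550.
So a = 1195, b = 544, c = 1550, d = 1813.
RR = [a/(a+b)] / [c/(c+d)] = (1195/1739) / (1550/3363) = 0.68718/0.46090 = 1.49095

1.491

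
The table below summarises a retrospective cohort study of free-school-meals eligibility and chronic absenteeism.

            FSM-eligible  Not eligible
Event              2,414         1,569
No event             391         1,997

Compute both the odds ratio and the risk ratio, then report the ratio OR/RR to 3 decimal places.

Reading the table with exposure as columns: a = 2414 (FSM-eligible, case), b = 391 (FSM-eligible, non-case), c = 1569 (Not eligible, case), d = 1997.
OR = (2414·1997)/(391·1569) = 4820758/613479 = 7.85807
Risk in exposed = 2414/2805 = 0.86061; risk in unexposed = 1569/3566 = 0.43999; RR = 1.95597
OR/RR = 7.85807 / 1.95597 = 4.01747
The outcome is not rare, so the OR lies further from 1 than the RR.

4.017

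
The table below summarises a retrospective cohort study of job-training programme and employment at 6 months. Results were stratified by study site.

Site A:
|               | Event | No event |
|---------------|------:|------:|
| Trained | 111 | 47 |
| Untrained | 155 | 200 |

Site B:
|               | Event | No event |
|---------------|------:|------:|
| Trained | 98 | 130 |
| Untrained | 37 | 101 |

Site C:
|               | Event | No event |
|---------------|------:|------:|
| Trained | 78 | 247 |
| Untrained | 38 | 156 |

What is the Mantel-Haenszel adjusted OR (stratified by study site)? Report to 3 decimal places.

2.064

OR_MH = Σ(aᵢdᵢ/nᵢ) / Σ(bᵢcᵢ/nᵢ), where nᵢ is the stratum total.
Stratum 1 (Site A): n = 513; a·d/n = 111·200/513 = 43.2749; b·c/n = 47·155/513 = 14.2008
Stratum 2 (Site B): n = 366; a·d/n = 98·101/366 = 27.0437; b·c/n = 130·37/366 = 13.1421
Stratum 3 (Site C): n = 519; a·d/n = 78·156/519 = 23.4451; b·c/n = 247·38/519 = 18.0848
OR_MH = (43.2749 + 27.0437 + 23.4451) / (14.2008 + 13.1421 + 18.0848) = 93.7637 / 45.4276 = 2.06402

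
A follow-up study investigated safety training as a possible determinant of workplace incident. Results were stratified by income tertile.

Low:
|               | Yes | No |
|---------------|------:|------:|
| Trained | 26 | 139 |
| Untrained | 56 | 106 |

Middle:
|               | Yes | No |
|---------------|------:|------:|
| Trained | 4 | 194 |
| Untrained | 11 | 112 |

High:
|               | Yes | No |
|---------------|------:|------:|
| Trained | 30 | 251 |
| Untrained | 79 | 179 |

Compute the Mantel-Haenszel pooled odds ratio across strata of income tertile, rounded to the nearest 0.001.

0.294

OR_MH = Σ(aᵢdᵢ/nᵢ) / Σ(bᵢcᵢ/nᵢ), where nᵢ is the stratum total.
Stratum 1 (Low): n = 327; a·d/n = 26·106/327 = 8.4281; b·c/n = 139·56/327 = 23.8043
Stratum 2 (Middle): n = 321; a·d/n = 4·112/321 = 1.3956; b·c/n = 194·11/321 = 6.6480
Stratum 3 (High): n = 539; a·d/n = 30·179/539 = 9.9629; b·c/n = 251·79/539 = 36.7885
OR_MH = (8.4281 + 1.3956 + 9.9629) / (23.8043 + 6.6480 + 36.7885) = 19.7867 / 67.2408 = 0.29427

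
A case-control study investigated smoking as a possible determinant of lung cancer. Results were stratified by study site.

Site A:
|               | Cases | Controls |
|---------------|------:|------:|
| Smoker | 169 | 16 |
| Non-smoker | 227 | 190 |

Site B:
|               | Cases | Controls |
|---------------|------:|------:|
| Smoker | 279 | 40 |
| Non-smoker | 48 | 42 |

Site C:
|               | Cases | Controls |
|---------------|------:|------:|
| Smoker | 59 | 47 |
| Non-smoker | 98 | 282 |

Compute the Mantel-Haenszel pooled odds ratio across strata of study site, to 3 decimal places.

5.752

OR_MH = Σ(aᵢdᵢ/nᵢ) / Σ(bᵢcᵢ/nᵢ), where nᵢ is the stratum total.
Stratum 1 (Site A): n = 602; a·d/n = 169·190/602 = 53.3389; b·c/n = 16·227/602 = 6.0332
Stratum 2 (Site B): n = 409; a·d/n = 279·42/409 = 28.6504; b·c/n = 40·48/409 = 4.6944
Stratum 3 (Site C): n = 486; a·d/n = 59·282/486 = 34.2346; b·c/n = 47·98/486 = 9.4774
OR_MH = (53.3389 + 28.6504 + 34.2346) / (6.0332 + 4.6944 + 9.4774) = 116.2238 / 20.2050 = 5.75224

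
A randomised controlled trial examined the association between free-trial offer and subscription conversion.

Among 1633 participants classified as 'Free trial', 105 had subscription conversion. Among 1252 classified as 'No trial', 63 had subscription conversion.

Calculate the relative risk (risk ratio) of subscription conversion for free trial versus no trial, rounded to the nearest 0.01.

From the description: a = 105, b = 1528, c = 63, d = 1189.
Risk in exposed = 105/1633 = 0.06430; risk in unexposed = 63/1252 = 0.05032.
RR = 0.06430 / 0.05032 = 1.27781
The risk among the exposed is 1.28 times that among the unexposed.

1.28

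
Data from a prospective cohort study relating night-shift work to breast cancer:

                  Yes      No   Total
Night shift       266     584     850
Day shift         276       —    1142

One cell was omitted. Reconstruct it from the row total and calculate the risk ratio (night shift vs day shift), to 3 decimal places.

The missing cell is in the unexposed row: 1142 − 276 = 866.
So a = 266, b = 584, c = 276, d = 866.
RR = [a/(a+b)] / [c/(c+d)] = (266/850) / (276/1142) = 0.31294/0.24168 = 1.29485

1.295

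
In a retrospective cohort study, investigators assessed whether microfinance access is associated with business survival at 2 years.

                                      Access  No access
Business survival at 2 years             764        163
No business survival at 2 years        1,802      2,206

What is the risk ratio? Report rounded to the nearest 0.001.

4.327

Reading the table with exposure as columns: a = 764 (Access, case), b = 1802 (Access, non-case), c = 163 (No access, case), d = 2206.
Risk in exposed = 764/2566 = 0.29774; risk in unexposed = 163/2369 = 0.06881.
RR = 0.29774 / 0.06881 = 4.32727
The risk among the exposed is 4.33 times that among the unexposed.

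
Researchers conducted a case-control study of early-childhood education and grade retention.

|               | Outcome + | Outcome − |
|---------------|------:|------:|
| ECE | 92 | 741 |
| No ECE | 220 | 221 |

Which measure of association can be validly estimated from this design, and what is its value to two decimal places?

0.12

Cells: a = 92, b = 741, c = 220, d = 221.
This is a case-control study: participants were sampled on outcome status, so risks in the source population cannot be estimated directly — relative risk is not valid here. The odds ratio is the appropriate measure.
OR = (a·d)/(b·c) = (92 × 221) / (741 × 220) = 20332 / 163020 = 0.12472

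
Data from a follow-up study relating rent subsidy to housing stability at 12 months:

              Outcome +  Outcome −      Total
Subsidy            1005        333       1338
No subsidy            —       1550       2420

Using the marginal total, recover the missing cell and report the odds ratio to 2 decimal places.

5.38

The missing cell is in the unexposed row: 2420 − 1550 = 870.
So a = 1005, b = 333, c = 870, d = 1550.
OR = (a·d)/(b·c) = (1005 × 1550) / (333 × 870) = 1557750 / 289710 = 5.37693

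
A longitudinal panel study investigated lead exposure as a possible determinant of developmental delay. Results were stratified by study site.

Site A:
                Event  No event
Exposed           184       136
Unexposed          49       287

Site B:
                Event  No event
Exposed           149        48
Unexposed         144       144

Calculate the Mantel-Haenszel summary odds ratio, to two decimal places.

5.11

OR_MH = Σ(aᵢdᵢ/nᵢ) / Σ(bᵢcᵢ/nᵢ), where nᵢ is the stratum total.
Stratum 1 (Site A): n = 656; a·d/n = 184·287/656 = 80.5000; b·c/n = 136·49/656 = 10.1585
Stratum 2 (Site B): n = 485; a·d/n = 149·144/485 = 44.2392; b·c/n = 48·144/485 = 14.2515
OR_MH = (80.5000 + 44.2392) / (10.1585 + 14.2515) = 124.7392 / 24.4101 = 5.11015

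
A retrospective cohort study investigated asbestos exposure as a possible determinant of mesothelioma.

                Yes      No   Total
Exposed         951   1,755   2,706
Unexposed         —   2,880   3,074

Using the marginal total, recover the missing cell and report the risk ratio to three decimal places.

5.569

The missing cell is in the unexposed row: 3074 − 2880 = 194.
So a = 951, b = 1755, c = 194, d = 2880.
RR = [a/(a+b)] / [c/(c+d)] = (951/2706) / (194/3074) = 0.35144/0.06311 = 5.56871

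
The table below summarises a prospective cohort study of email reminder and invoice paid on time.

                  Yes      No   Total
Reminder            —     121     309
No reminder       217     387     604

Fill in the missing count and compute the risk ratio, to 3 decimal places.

1.693

The missing cell is in the exposed row: 309 − 121 = 188.
So a = 188, b = 121, c = 217, d = 387.
RR = [a/(a+b)] / [c/(c+d)] = (188/309) / (217/604) = 0.60841/0.35927 = 1.69347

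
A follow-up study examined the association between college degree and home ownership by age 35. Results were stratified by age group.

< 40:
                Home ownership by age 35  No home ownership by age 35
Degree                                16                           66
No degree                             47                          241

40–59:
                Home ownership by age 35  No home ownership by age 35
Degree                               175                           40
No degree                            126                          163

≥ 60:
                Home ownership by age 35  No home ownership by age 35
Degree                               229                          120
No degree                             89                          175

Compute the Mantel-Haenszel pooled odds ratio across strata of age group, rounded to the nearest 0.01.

OR_MH = Σ(aᵢdᵢ/nᵢ) / Σ(bᵢcᵢ/nᵢ), where nᵢ is the stratum total.
Stratum 1 (< 40): n = 370; a·d/n = 16·241/370 = 10.4216; b·c/n = 66·47/370 = 8.3838
Stratum 2 (40–59): n = 504; a·d/n = 175·163/504 = 56.5972; b·c/n = 40·126/504 = 10.0000
Stratum 3 (≥ 60): n = 613; a·d/n = 229·175/613 = 65.3752; b·c/n = 120·89/613 = 17.4225
OR_MH = (10.4216 + 56.5972 + 65.3752) / (8.3838 + 10.0000 + 17.4225) = 132.3940 / 35.8063 = 3.69751

3.70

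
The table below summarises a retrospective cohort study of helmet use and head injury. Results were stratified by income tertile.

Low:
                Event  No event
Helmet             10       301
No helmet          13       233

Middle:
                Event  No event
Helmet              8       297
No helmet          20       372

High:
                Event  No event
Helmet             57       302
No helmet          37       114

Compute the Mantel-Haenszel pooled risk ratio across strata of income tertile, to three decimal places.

0.613

RR_MH = Σ(aᵢ·n₀ᵢ/nᵢ) / Σ(cᵢ·n₁ᵢ/nᵢ), with n₁ᵢ = aᵢ+bᵢ (exposed), n₀ᵢ = cᵢ+dᵢ (unexposed), nᵢ = n₁ᵢ+n₀ᵢ.
Stratum 1 (Low): n₁ = 311, n₀ = 246, n = 557; a·n₀/n = 10·246/557 = 4.4165; c·n₁/n = 13·311/557 = 7.2585
Stratum 2 (Middle): n₁ = 305, n₀ = 392, n = 697; a·n₀/n = 8·392/697 = 4.4993; c·n₁/n = 20·305/697 = 8.7518
Stratum 3 (High): n₁ = 359, n₀ = 151, n = 510; a·n₀/n = 57·151/510 = 16.8765; c·n₁/n = 37·359/510 = 26.0451
RR_MH = (4.4165 + 4.4993 + 16.8765) / (7.2585 + 8.7518 + 26.0451) = 25.7923 / 42.0554 = 0.61329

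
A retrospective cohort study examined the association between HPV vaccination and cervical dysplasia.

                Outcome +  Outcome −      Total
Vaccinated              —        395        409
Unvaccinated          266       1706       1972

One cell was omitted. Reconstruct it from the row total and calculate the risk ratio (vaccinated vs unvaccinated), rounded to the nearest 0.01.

The missing cell is in the exposed row: 409 − 395 = 14.
So a = 14, b = 395, c = 266, d = 1706.
RR = [a/(a+b)] / [c/(c+d)] = (14/409) / (266/1972) = 0.03423/0.13489 = 0.25376

0.25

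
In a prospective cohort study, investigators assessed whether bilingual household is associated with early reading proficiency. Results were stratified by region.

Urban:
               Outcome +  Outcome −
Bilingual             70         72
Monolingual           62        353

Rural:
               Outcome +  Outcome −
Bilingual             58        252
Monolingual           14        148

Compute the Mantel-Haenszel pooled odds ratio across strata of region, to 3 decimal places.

OR_MH = Σ(aᵢdᵢ/nᵢ) / Σ(bᵢcᵢ/nᵢ), where nᵢ is the stratum total.
Stratum 1 (Urban): n = 557; a·d/n = 70·353/557 = 44.3627; b·c/n = 72·62/557 = 8.0144
Stratum 2 (Rural): n = 472; a·d/n = 58·148/472 = 18.1864; b·c/n = 252·14/472 = 7.4746
OR_MH = (44.3627 + 18.1864) / (8.0144 + 7.4746) = 62.5491 / 15.4889 = 4.03831

4.038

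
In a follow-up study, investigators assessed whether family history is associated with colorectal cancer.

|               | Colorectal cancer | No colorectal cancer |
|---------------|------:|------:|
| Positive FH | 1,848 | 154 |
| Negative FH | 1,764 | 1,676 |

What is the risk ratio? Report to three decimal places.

Cells: a = 1848, b = 154, c = 1764, d = 1676.
Risk in exposed = 1848/2002 = 0.92308; risk in unexposed = 1764/3440 = 0.51279.
RR = 0.92308 / 0.51279 = 1.80010
The risk among the exposed is 1.80 times that among the unexposed.

1.800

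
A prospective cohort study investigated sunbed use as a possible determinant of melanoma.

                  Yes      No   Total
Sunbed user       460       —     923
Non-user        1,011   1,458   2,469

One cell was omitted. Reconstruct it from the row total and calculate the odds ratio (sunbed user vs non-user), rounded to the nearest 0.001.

1.433

The missing cell is in the exposed row: 923 − 460 = 463.
So a = 460, b = 463, c = 1011, d = 1458.
OR = (a·d)/(b·c) = (460 × 1458) / (463 × 1011) = 670680 / 468093 = 1.43279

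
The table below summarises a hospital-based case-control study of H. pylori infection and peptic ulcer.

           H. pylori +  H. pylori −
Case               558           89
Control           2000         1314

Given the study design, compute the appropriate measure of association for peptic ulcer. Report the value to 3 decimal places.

4.119

Reading the table with exposure as columns: a = 558 (H. pylori +, case), b = 2000 (H. pylori +, non-case), c = 89 (H. pylori −, case), d = 1314.
This is a hospital-based case-control study: participants were sampled on outcome status, so risks in the source population cannot be estimated directly — relative risk is not valid here. The odds ratio is the appropriate measure.
OR = (a·d)/(b·c) = (558 × 1314) / (2000 × 89) = 733212 / 178000 = 4.11917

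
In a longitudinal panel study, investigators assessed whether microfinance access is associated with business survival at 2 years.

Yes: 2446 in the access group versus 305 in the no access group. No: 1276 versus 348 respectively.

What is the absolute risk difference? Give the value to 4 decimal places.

From the description: a = 2446, b = 1276, c = 305, d = 348.
Risk in exposed = 2446/3722 = 0.657174; risk in unexposed = 305/653 = 0.467075.
Risk difference = 0.657174 − 0.467075 = 0.190099

0.1901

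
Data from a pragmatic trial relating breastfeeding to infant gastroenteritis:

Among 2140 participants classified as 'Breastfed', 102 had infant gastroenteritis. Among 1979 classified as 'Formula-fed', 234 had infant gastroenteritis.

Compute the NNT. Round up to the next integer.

Risk in treated group = 102/2140 = 0.04766; risk in control = 234/1979 = 0.11824.
Absolute risk reduction = 0.11824 − 0.04766 = 0.07058
NNT = 1 / ARR = 1 / 0.07058 = 14.169 → round up → 15

15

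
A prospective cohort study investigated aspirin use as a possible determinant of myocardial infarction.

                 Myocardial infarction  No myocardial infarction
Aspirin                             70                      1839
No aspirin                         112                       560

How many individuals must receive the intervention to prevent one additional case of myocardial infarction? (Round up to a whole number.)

8

Risk in treated group = 70/1909 = 0.03667; risk in control = 112/672 = 0.16667.
Absolute risk reduction = 0.16667 − 0.03667 = 0.13000
NNT = 1 / ARR = 1 / 0.13000 = 7.692 → round up → 8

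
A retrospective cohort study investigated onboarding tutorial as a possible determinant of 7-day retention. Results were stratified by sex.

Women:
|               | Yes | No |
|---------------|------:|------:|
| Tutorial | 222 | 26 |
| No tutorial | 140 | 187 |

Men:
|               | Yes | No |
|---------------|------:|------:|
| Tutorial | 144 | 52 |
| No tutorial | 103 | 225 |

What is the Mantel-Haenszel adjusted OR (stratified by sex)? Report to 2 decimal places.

8.10

OR_MH = Σ(aᵢdᵢ/nᵢ) / Σ(bᵢcᵢ/nᵢ), where nᵢ is the stratum total.
Stratum 1 (Women): n = 575; a·d/n = 222·187/575 = 72.1983; b·c/n = 26·140/575 = 6.3304
Stratum 2 (Men): n = 524; a·d/n = 144·225/524 = 61.8321; b·c/n = 52·103/524 = 10.2214
OR_MH = (72.1983 + 61.8321) / (6.3304 + 10.2214) = 134.0303 / 16.5518 = 8.09762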